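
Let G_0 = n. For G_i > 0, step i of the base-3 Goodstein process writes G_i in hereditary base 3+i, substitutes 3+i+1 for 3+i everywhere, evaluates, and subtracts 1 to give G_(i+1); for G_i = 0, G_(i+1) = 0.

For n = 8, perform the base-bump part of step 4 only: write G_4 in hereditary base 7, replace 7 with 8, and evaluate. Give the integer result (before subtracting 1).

12

G_0=8  [base 3] 2·3 + 2  →[3↦4]→  2·4 + 2 = 10  −1 ⇒ G_1=9
G_1=9  [base 4] 2·4 + 1  →[4↦5]→  2·5 + 1 = 11  −1 ⇒ G_2=10
G_2=10  [base 5] 2·5  →[5↦6]→  2·6 = 12  −1 ⇒ G_3=11
G_3=11  [base 6] 6 + 5  →[6↦7]→  7 + 5 = 12  −1 ⇒ G_4=11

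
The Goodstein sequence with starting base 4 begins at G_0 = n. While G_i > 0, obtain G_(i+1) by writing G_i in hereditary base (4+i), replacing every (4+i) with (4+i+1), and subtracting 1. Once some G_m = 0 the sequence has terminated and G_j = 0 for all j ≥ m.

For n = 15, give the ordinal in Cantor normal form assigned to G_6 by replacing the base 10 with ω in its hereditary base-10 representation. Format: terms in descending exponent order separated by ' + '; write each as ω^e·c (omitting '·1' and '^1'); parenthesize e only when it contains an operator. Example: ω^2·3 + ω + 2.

ω·2 + 5

15 —HB4→ 3·4 + 3 —bump→ 3·5 + 3 = 18 —(−1)→ 17
17 —HB5→ 3·5 + 2 —bump→ 3·6 + 2 = 20 —(−1)→ 19
19 —HB6→ 3·6 + 1 —bump→ 3·7 + 1 = 22 —(−1)→ 21
21 —HB7→ 3·7 —bump→ 3·8 = 24 —(−1)→ 23
23 —HB8→ 2·8 + 7 —bump→ 2·9 + 7 = 25 —(−1)→ 24
24 —HB9→ 2·9 + 6 —bump→ 2·10 + 6 = 26 —(−1)→ 25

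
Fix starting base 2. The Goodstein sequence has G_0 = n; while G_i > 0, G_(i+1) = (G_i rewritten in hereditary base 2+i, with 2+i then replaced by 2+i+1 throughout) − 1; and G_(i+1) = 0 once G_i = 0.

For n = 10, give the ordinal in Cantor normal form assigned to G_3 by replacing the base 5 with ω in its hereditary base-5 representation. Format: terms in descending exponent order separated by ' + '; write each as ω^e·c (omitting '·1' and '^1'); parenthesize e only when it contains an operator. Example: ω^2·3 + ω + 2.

ω^(ω + 1)

10 —HB2→ 2^(2 + 1) + 2 —bump→ 3^(3 + 1) + 3 = 84 —(−1)→ 83
83 —HB3→ 3^(3 + 1) + 2 —bump→ 4^(4 + 1) + 2 = 1026 —(−1)→ 1025
1025 —HB4→ 4^(4 + 1) + 1 —bump→ 5^(5 + 1) + 1 = 15626 —(−1)→ 15625
15625 —HB5→ 5^(5 + 1) —bump→ 6^(6 + 1) = 279936 —(−1)→ 279935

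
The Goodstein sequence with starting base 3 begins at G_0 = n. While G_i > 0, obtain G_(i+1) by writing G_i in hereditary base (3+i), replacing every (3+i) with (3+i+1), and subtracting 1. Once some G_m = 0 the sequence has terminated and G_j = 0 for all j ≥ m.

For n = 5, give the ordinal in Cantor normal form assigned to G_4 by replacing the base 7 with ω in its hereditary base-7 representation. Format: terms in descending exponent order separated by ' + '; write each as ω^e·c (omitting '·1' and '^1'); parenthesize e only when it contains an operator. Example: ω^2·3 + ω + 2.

4

i=0: 5 = 3 + 2 (b=3); 3→4: 4 + 2 = 6; 6−1 = 5
i=1: 5 = 4 + 1 (b=4); 4→5: 5 + 1 = 6; 6−1 = 5
i=2: 5 = 5 (b=5); 5→6: 6 = 6; 6−1 = 5
i=3: 5 = 5 (b=6); 6→7: 5 = 5; 5−1 = 4
i=4: 4 = 4 (b=7); 7→8: 4 = 4; 4−1 = 3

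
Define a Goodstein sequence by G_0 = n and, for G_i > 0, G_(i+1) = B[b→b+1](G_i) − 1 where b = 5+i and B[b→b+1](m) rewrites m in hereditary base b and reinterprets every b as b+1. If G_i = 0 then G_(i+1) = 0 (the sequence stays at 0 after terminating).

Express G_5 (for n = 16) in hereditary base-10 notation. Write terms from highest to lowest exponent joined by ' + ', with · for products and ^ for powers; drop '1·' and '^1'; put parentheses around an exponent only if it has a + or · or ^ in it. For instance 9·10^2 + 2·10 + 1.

(0) 16|_5 = 3·5 + 1 ↦ 3·6 + 1|_6 = 19 ⇒ 18
(1) 18|_6 = 3·6 ↦ 3·7|_7 = 21 ⇒ 20
(2) 20|_7 = 2·7 + 6 ↦ 2·8 + 6|_8 = 22 ⇒ 21
(3) 21|_8 = 2·8 + 5 ↦ 2·9 + 5|_9 = 23 ⇒ 22
(4) 22|_9 = 2·9 + 4 ↦ 2·10 + 4|_10 = 24 ⇒ 23

2·10 + 3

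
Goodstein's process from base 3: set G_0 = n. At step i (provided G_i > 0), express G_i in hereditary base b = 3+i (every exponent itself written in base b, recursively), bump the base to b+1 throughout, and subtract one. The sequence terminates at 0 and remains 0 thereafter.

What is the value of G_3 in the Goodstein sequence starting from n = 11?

35

G_0 = 11. HB_3(11) = 3^2 + 2. Bump = 18. G_1 = 17.
G_1 = 17. HB_4(17) = 4^2 + 1. Bump = 26. G_2 = 25.
G_2 = 25. HB_5(25) = 5^2. Bump = 36. G_3 = 35.
G_3 = 35. HB_6(35) = 5·6 + 5. Bump = 40. G_4 = 39.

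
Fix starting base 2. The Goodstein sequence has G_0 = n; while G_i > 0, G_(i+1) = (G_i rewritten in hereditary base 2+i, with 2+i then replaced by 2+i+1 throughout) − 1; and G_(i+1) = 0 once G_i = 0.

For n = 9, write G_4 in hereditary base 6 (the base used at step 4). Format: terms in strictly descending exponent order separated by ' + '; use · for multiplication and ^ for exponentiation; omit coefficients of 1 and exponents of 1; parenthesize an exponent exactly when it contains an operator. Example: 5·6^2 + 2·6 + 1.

G_0 = 9. HB_2(9) = 2^(2 + 1) + 1. Bump = 82. G_1 = 81.
G_1 = 81. HB_3(81) = 3^(3 + 1). Bump = 1024. G_2 = 1023.
G_2 = 1023. HB_4(1023) = 3·4^4 + 3·4^3 + 3·4^2 + 3·4 + 3. Bump = 9843. G_3 = 9842.
G_3 = 9842. HB_5(9842) = 3·5^5 + 3·5^3 + 3·5^2 + 3·5 + 2. Bump = 140744. G_4 = 140743.
G_4 = 140743. HB_6(140743) = 3·6^6 + 3·6^3 + 3·6^2 + 3·6 + 1. Bump = 2471827. G_5 = 2471826.

3·6^6 + 3·6^3 + 3·6^2 + 3·6 + 1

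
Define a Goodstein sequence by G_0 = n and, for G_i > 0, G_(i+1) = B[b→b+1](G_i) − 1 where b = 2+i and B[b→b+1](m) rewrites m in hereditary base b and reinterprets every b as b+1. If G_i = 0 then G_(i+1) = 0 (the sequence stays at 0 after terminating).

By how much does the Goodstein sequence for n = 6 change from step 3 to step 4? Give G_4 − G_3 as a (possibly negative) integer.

G_0 = 6. HB_2(6) = 2^2 + 2. Bump = 30. G_1 = 29.
G_1 = 29. HB_3(29) = 3^3 + 2. Bump = 258. G_2 = 257.
G_2 = 257. HB_4(257) = 4^4 + 1. Bump = 3126. G_3 = 3125.
G_3 = 3125. HB_5(3125) = 5^5. Bump = 46656. G_4 = 46655.

43530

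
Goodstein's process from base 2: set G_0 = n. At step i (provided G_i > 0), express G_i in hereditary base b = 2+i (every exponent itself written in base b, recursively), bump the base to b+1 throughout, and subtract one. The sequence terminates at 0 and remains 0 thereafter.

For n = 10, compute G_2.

i=0: 10 = 2^(2 + 1) + 2 (b=2); 2→3: 3^(3 + 1) + 3 = 84; 84−1 = 83
i=1: 83 = 3^(3 + 1) + 2 (b=3); 3→4: 4^(4 + 1) + 2 = 1026; 1026−1 = 1025
i=2: 1025 = 4^(4 + 1) + 1 (b=4); 4→5: 5^(5 + 1) + 1 = 15626; 15626−1 = 15625

1025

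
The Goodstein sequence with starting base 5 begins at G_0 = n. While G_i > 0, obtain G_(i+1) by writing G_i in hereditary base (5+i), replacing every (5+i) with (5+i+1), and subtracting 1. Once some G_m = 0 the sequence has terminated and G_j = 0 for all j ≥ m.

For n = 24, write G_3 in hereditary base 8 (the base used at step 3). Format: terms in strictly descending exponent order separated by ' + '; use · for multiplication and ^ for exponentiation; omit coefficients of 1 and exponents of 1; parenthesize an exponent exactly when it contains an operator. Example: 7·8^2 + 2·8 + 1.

G_0 = 24. HB_5(24) = 4·5 + 4. Bump = 28. G_1 = 27.
G_1 = 27. HB_6(27) = 4·6 + 3. Bump = 31. G_2 = 30.
G_2 = 30. HB_7(30) = 4·7 + 2. Bump = 34. G_3 = 33.
G_3 = 33. HB_8(33) = 4·8 + 1. Bump = 37. G_4 = 36.

4·8 + 1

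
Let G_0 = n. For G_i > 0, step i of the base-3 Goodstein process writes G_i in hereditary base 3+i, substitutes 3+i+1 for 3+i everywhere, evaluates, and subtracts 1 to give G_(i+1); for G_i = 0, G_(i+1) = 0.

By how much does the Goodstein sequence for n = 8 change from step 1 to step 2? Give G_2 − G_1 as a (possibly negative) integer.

1

step 0: 8 = 2·3 + 2; sub 4 for 3: 2·4 + 2; = 10; G_1 = 10−1 = 9
step 1: 9 = 2·4 + 1; sub 5 for 4: 2·5 + 1; = 11; G_2 = 11−1 = 10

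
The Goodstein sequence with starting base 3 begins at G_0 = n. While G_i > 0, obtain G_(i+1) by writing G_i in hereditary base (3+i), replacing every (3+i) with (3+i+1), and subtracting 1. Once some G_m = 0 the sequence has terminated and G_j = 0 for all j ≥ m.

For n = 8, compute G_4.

11

G_0 = 8. HB_3(8) = 2·3 + 2. Bump = 10. G_1 = 9.
G_1 = 9. HB_4(9) = 2·4 + 1. Bump = 11. G_2 = 10.
G_2 = 10. HB_5(10) = 2·5. Bump = 12. G_3 = 11.
G_3 = 11. HB_6(11) = 6 + 5. Bump = 12. G_4 = 11.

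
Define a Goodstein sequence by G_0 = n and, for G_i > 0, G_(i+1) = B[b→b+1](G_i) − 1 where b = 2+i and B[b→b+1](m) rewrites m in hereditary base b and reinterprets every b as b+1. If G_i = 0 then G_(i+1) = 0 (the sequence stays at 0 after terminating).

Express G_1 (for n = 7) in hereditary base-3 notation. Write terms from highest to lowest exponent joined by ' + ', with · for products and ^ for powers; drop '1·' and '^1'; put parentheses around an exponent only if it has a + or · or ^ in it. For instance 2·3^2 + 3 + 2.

(0) 7|_2 = 2^2 + 2 + 1 ↦ 3^3 + 3 + 1|_3 = 31 ⇒ 30
(1) 30|_3 = 3^3 + 3 ↦ 4^4 + 4|_4 = 260 ⇒ 259

3^3 + 3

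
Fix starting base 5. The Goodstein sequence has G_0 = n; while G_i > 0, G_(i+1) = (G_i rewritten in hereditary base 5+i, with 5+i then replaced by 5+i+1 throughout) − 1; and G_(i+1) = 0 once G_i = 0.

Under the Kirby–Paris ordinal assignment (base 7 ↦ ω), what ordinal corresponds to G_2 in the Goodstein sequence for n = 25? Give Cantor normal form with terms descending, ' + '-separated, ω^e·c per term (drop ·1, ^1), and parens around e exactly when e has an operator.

step 0: 25 = 5^2; sub 6 for 5: 6^2; = 36; G_1 = 36−1 = 35
step 1: 35 = 5·6 + 5; sub 7 for 6: 5·7 + 5; = 40; G_2 = 40−1 = 39
step 2: 39 = 5·7 + 4; sub 8 for 7: 5·8 + 4; = 44; G_3 = 44−1 = 43

ω·5 + 4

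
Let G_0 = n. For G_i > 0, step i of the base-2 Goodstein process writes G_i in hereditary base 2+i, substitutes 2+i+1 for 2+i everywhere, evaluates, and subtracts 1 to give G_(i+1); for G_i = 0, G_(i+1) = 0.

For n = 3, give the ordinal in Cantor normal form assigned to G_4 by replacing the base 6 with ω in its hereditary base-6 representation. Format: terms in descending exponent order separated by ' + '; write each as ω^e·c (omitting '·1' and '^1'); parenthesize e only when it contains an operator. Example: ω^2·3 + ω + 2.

G_0 = 3. HB_2(3) = 2 + 1. Bump = 4. G_1 = 3.
G_1 = 3. HB_3(3) = 3. Bump = 4. G_2 = 3.
G_2 = 3. HB_4(3) = 3. Bump = 3. G_3 = 2.
G_3 = 2. HB_5(2) = 2. Bump = 2. G_4 = 1.
G_4 = 1. HB_6(1) = 1. Bump = 1. G_5 = 0.

1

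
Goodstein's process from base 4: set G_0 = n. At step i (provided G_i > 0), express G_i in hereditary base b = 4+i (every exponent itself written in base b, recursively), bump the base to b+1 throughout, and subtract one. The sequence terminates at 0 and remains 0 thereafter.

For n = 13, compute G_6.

21

G_0 = 13. HB_4(13) = 3·4 + 1. Bump = 16. G_1 = 15.
G_1 = 15. HB_5(15) = 3·5. Bump = 18. G_2 = 17.
G_2 = 17. HB_6(17) = 2·6 + 5. Bump = 19. G_3 = 18.
G_3 = 18. HB_7(18) = 2·7 + 4. Bump = 20. G_4 = 19.
G_4 = 19. HB_8(19) = 2·8 + 3. Bump = 21. G_5 = 20.
G_5 = 20. HB_9(20) = 2·9 + 2. Bump = 22. G_6 = 21.
G_6 = 21. HB_10(21) = 2·10 + 1. Bump = 23. G_7 = 22.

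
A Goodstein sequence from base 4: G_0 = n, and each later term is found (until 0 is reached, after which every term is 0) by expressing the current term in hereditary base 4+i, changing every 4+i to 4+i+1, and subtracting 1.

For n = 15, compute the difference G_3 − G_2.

2

15 —HB4→ 3·4 + 3 —bump→ 3·5 + 3 = 18 —(−1)→ 17
17 —HB5→ 3·5 + 2 —bump→ 3·6 + 2 = 20 —(−1)→ 19
19 —HB6→ 3·6 + 1 —bump→ 3·7 + 1 = 22 —(−1)→ 21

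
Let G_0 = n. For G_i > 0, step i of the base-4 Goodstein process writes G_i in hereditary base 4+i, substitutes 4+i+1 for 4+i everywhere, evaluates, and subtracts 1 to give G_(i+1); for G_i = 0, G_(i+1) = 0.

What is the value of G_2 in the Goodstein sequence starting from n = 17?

35

base 4: 17 = 4^2 + 1; at 5: 5^2 + 1 = 26; next = 25
base 5: 25 = 5^2; at 6: 6^2 = 36; next = 35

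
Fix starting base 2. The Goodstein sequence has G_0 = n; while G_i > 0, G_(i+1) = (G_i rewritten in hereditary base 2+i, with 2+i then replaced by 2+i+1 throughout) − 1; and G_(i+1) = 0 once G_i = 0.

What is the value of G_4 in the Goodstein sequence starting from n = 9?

[0] 9 ≡ 2^(2 + 1) + 1 (base 2). Lift 3: 82. −1: 81.
[1] 81 ≡ 3^(3 + 1) (base 3). Lift 4: 1024. −1: 1023.
[2] 1023 ≡ 3·4^4 + 3·4^3 + 3·4^2 + 3·4 + 3 (base 4). Lift 5: 9843. −1: 9842.
[3] 9842 ≡ 3·5^5 + 3·5^3 + 3·5^2 + 3·5 + 2 (base 5). Lift 6: 140744. −1: 140743.

140743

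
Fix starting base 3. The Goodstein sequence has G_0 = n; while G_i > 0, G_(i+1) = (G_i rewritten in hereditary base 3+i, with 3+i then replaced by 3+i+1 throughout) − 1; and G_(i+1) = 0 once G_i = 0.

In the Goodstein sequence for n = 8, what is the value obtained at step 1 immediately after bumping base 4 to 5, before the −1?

11

i=0: 8 = 2·3 + 2 (b=3); 3→4: 2·4 + 2 = 10; 10−1 = 9
i=1: 9 = 2·4 + 1 (b=4); 4→5: 2·5 + 1 = 11; 11−1 = 10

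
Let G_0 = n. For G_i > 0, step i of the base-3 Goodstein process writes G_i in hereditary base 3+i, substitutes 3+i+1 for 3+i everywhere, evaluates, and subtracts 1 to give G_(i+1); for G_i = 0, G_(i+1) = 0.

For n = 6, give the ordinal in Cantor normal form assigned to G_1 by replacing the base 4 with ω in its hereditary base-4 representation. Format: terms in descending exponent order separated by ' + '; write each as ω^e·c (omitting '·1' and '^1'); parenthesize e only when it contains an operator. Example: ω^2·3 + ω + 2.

6 —HB3→ 2·3 —bump→ 2·4 = 8 —(−1)→ 7
7 —HB4→ 4 + 3 —bump→ 5 + 3 = 8 —(−1)→ 7

ω + 3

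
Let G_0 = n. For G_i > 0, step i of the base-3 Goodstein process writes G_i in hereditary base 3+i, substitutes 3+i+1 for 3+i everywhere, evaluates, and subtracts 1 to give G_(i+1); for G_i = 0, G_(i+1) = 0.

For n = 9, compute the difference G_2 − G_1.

9 —HB3→ 3^2 —bump→ 4^2 = 16 —(−1)→ 15
15 —HB4→ 3·4 + 3 —bump→ 3·5 + 3 = 18 —(−1)→ 17

2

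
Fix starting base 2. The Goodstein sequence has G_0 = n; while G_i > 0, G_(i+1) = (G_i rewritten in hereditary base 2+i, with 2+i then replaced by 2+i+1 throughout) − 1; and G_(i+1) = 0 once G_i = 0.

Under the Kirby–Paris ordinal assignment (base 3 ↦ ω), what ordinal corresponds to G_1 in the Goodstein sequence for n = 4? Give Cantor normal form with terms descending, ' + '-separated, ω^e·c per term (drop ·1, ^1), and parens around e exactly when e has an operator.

G_0=4  [base 2] 2^2  →[2↦3]→  3^3 = 27  −1 ⇒ G_1=26
G_1=26  [base 3] 2·3^2 + 2·3 + 2  →[3↦4]→  2·4^2 + 2·4 + 2 = 42  −1 ⇒ G_2=41

ω^2·2 + ω·2 + 2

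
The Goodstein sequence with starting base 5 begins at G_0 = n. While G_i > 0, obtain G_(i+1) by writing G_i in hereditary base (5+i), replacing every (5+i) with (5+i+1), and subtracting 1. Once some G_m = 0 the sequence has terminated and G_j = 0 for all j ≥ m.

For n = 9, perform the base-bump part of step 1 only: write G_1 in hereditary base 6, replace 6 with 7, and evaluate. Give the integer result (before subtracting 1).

9 —HB5→ 5 + 4 —bump→ 6 + 4 = 10 —(−1)→ 9
9 —HB6→ 6 + 3 —bump→ 7 + 3 = 10 —(−1)→ 9

10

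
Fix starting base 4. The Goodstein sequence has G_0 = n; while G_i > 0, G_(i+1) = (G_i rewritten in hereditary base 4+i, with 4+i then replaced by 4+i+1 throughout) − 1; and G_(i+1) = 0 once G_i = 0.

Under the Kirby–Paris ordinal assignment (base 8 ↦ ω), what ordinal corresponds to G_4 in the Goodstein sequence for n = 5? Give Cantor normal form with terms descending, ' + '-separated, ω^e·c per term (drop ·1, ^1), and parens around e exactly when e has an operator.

(0) 5|_4 = 4 + 1 ↦ 5 + 1|_5 = 6 ⇒ 5
(1) 5|_5 = 5 ↦ 6|_6 = 6 ⇒ 5
(2) 5|_6 = 5 ↦ 5|_7 = 5 ⇒ 4
(3) 4|_7 = 4 ↦ 4|_8 = 4 ⇒ 3
(4) 3|_8 = 3 ↦ 3|_9 = 3 ⇒ 2

3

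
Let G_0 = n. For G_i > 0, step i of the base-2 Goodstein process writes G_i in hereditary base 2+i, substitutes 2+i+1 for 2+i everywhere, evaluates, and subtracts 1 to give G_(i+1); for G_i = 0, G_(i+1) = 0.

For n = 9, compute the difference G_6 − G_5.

47861573

(0) 9|_2 = 2^(2 + 1) + 1 ↦ 3^(3 + 1) + 1|_3 = 82 ⇒ 81
(1) 81|_3 = 3^(3 + 1) ↦ 4^(4 + 1)|_4 = 1024 ⇒ 1023
(2) 1023|_4 = 3·4^4 + 3·4^3 + 3·4^2 + 3·4 + 3 ↦ 3·5^5 + 3·5^3 + 3·5^2 + 3·5 + 3|_5 = 9843 ⇒ 9842
(3) 9842|_5 = 3·5^5 + 3·5^3 + 3·5^2 + 3·5 + 2 ↦ 3·6^6 + 3·6^3 + 3·6^2 + 3·6 + 2|_6 = 140744 ⇒ 140743
(4) 140743|_6 = 3·6^6 + 3·6^3 + 3·6^2 + 3·6 + 1 ↦ 3·7^7 + 3·7^3 + 3·7^2 + 3·7 + 1|_7 = 2471827 ⇒ 2471826
(5) 2471826|_7 = 3·7^7 + 3·7^3 + 3·7^2 + 3·7 ↦ 3·8^8 + 3·8^3 + 3·8^2 + 3·8|_8 = 50333400 ⇒ 50333399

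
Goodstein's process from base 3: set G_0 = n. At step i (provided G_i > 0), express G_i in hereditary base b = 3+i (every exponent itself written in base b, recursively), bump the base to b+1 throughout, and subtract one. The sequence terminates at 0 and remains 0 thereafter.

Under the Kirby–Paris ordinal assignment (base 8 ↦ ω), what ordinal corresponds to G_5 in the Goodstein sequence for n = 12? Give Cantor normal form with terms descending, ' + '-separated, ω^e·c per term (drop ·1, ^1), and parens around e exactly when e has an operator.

ω·7 + 7

step 0: 12 = 3^2 + 3; sub 4 for 3: 4^2 + 4; = 20; G_1 = 20−1 = 19
step 1: 19 = 4^2 + 3; sub 5 for 4: 5^2 + 3; = 28; G_2 = 28−1 = 27
step 2: 27 = 5^2 + 2; sub 6 for 5: 6^2 + 2; = 38; G_3 = 38−1 = 37
step 3: 37 = 6^2 + 1; sub 7 for 6: 7^2 + 1; = 50; G_4 = 50−1 = 49
step 4: 49 = 7^2; sub 8 for 7: 8^2; = 64; G_5 = 64−1 = 63
step 5: 63 = 7·8 + 7; sub 9 for 8: 7·9 + 7; = 70; G_6 = 70−1 = 69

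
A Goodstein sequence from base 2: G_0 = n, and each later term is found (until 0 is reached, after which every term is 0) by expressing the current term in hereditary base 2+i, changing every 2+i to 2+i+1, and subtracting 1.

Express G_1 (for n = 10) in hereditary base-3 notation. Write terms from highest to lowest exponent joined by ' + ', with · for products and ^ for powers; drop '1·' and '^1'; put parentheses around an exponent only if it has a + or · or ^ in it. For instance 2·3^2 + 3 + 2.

10 —HB2→ 2^(2 + 1) + 2 —bump→ 3^(3 + 1) + 3 = 84 —(−1)→ 83
83 —HB3→ 3^(3 + 1) + 2 —bump→ 4^(4 + 1) + 2 = 1026 —(−1)→ 1025

3^(3 + 1) + 2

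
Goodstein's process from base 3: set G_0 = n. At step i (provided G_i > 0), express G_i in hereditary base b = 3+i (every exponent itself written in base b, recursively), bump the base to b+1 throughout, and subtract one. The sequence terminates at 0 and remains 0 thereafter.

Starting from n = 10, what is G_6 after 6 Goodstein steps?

G_0=10  [base 3] 3^2 + 1  →[3↦4]→  4^2 + 1 = 17  −1 ⇒ G_1=16
G_1=16  [base 4] 4^2  →[4↦5]→  5^2 = 25  −1 ⇒ G_2=24
G_2=24  [base 5] 4·5 + 4  →[5↦6]→  4·6 + 4 = 28  −1 ⇒ G_3=27
G_3=27  [base 6] 4·6 + 3  →[6↦7]→  4·7 + 3 = 31  −1 ⇒ G_4=30
G_4=30  [base 7] 4·7 + 2  →[7↦8]→  4·8 + 2 = 34  −1 ⇒ G_5=33
G_5=33  [base 8] 4·8 + 1  →[8↦9]→  4·9 + 1 = 37  −1 ⇒ G_6=36
G_6=36  [base 9] 4·9  →[9↦10]→  4·10 = 40  −1 ⇒ G_7=39

36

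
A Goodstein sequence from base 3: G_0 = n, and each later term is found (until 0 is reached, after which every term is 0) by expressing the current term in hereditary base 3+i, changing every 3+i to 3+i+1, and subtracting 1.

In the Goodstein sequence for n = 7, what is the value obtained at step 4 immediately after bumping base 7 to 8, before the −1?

G_0 = 7. HB_3(7) = 2·3 + 1. Bump = 9. G_1 = 8.
G_1 = 8. HB_4(8) = 2·4. Bump = 10. G_2 = 9.
G_2 = 9. HB_5(9) = 5 + 4. Bump = 10. G_3 = 9.
G_3 = 9. HB_6(9) = 6 + 3. Bump = 10. G_4 = 9.
G_4 = 9. HB_7(9) = 7 + 2. Bump = 10. G_5 = 9.

10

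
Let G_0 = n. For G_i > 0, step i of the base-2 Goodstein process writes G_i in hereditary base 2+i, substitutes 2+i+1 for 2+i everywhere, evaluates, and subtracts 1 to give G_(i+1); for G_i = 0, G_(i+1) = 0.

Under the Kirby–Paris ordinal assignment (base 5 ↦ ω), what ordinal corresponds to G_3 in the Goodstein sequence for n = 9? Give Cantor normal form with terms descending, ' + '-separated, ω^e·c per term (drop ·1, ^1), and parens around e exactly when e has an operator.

step 0: 9 = 2^(2 + 1) + 1; sub 3 for 2: 3^(3 + 1) + 1; = 82; G_1 = 82−1 = 81
step 1: 81 = 3^(3 + 1); sub 4 for 3: 4^(4 + 1); = 1024; G_2 = 1024−1 = 1023
step 2: 1023 = 3·4^4 + 3·4^3 + 3·4^2 + 3·4 + 3; sub 5 for 4: 3·5^5 + 3·5^3 + 3·5^2 + 3·5 + 3; = 9843; G_3 = 9843−1 = 9842
step 3: 9842 = 3·5^5 + 3·5^3 + 3·5^2 + 3·5 + 2; sub 6 for 5: 3·6^6 + 3·6^3 + 3·6^2 + 3·6 + 2; = 140744; G_4 = 140744−1 = 140743

ω^ω·3 + ω^3·3 + ω^2·3 + ω·3 + 2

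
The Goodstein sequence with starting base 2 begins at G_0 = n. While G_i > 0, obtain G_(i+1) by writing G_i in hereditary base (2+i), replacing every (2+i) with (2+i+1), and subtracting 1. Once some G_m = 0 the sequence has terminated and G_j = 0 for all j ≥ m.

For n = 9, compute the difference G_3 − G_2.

step 0: 9 = 2^(2 + 1) + 1; sub 3 for 2: 3^(3 + 1) + 1; = 82; G_1 = 82−1 = 81
step 1: 81 = 3^(3 + 1); sub 4 for 3: 4^(4 + 1); = 1024; G_2 = 1024−1 = 1023
step 2: 1023 = 3·4^4 + 3·4^3 + 3·4^2 + 3·4 + 3; sub 5 for 4: 3·5^5 + 3·5^3 + 3·5^2 + 3·5 + 3; = 9843; G_3 = 9843−1 = 9842

8819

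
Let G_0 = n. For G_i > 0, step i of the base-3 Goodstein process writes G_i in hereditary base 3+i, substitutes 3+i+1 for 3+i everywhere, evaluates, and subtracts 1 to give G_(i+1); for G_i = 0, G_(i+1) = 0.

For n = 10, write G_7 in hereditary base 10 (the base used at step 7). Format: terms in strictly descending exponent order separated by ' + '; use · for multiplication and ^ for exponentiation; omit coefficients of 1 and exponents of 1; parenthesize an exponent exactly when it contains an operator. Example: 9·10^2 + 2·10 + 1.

10 —HB3→ 3^2 + 1 —bump→ 4^2 + 1 = 17 —(−1)→ 16
16 —HB4→ 4^2 —bump→ 5^2 = 25 —(−1)→ 24
24 —HB5→ 4·5 + 4 —bump→ 4·6 + 4 = 28 —(−1)→ 27
27 —HB6→ 4·6 + 3 —bump→ 4·7 + 3 = 31 —(−1)→ 30
30 —HB7→ 4·7 + 2 —bump→ 4·8 + 2 = 34 —(−1)→ 33
33 —HB8→ 4·8 + 1 —bump→ 4·9 + 1 = 37 —(−1)→ 36
36 —HB9→ 4·9 —bump→ 4·10 = 40 —(−1)→ 39
39 —HB10→ 3·10 + 9 —bump→ 3·11 + 9 = 42 —(−1)→ 41

3·10 + 9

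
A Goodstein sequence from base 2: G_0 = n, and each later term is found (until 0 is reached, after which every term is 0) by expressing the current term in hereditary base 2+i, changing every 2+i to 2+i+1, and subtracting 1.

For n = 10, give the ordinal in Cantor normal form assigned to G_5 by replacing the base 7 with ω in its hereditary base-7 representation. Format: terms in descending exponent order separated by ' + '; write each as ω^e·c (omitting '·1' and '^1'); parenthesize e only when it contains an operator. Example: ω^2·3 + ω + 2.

ω^ω·5 + ω^5·5 + ω^4·5 + ω^3·5 + ω^2·5 + ω·5 + 4

[0] 10 ≡ 2^(2 + 1) + 2 (base 2). Lift 3: 84. −1: 83.
[1] 83 ≡ 3^(3 + 1) + 2 (base 3). Lift 4: 1026. −1: 1025.
[2] 1025 ≡ 4^(4 + 1) + 1 (base 4). Lift 5: 15626. −1: 15625.
[3] 15625 ≡ 5^(5 + 1) (base 5). Lift 6: 279936. −1: 279935.
[4] 279935 ≡ 5·6^6 + 5·6^5 + 5·6^4 + 5·6^3 + 5·6^2 + 5·6 + 5 (base 6). Lift 7: 4215755. −1: 4215754.
[5] 4215754 ≡ 5·7^7 + 5·7^5 + 5·7^4 + 5·7^3 + 5·7^2 + 5·7 + 4 (base 7). Lift 8: 84073324. −1: 84073323.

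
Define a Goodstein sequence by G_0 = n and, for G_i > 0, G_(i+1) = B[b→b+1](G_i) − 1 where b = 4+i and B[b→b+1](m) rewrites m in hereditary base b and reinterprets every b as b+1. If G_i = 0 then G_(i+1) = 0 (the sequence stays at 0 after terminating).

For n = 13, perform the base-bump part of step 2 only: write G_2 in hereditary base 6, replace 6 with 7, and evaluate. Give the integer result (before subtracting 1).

i=0: 13 = 3·4 + 1 (b=4); 4→5: 3·5 + 1 = 16; 16−1 = 15
i=1: 15 = 3·5 (b=5); 5→6: 3·6 = 18; 18−1 = 17
i=2: 17 = 2·6 + 5 (b=6); 6→7: 2·7 + 5 = 19; 19−1 = 18

19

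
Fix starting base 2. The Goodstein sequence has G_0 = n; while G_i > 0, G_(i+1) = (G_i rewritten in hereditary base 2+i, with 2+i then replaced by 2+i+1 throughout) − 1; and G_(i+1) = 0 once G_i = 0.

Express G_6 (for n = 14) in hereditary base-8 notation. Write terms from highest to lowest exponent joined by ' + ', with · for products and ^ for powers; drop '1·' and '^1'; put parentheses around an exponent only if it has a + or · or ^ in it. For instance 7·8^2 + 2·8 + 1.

step 0: 14 = 2^(2 + 1) + 2^2 + 2; sub 3 for 2: 3^(3 + 1) + 3^3 + 3; = 111; G_1 = 111−1 = 110
step 1: 110 = 3^(3 + 1) + 3^3 + 2; sub 4 for 3: 4^(4 + 1) + 4^4 + 2; = 1282; G_2 = 1282−1 = 1281
step 2: 1281 = 4^(4 + 1) + 4^4 + 1; sub 5 for 4: 5^(5 + 1) + 5^5 + 1; = 18751; G_3 = 18751−1 = 18750
step 3: 18750 = 5^(5 + 1) + 5^5; sub 6 for 5: 6^(6 + 1) + 6^6; = 326592; G_4 = 326592−1 = 326591
step 4: 326591 = 6^(6 + 1) + 5·6^5 + 5·6^4 + 5·6^3 + 5·6^2 + 5·6 + 5; sub 7 for 6: 7^(7 + 1) + 5·7^5 + 5·7^4 + 5·7^3 + 5·7^2 + 5·7 + 5; = 5862841; G_5 = 5862841−1 = 5862840
step 5: 5862840 = 7^(7 + 1) + 5·7^5 + 5·7^4 + 5·7^3 + 5·7^2 + 5·7 + 4; sub 8 for 7: 8^(8 + 1) + 5·8^5 + 5·8^4 + 5·8^3 + 5·8^2 + 5·8 + 4; = 134404972; G_6 = 134404972−1 = 134404971

8^(8 + 1) + 5·8^5 + 5·8^4 + 5·8^3 + 5·8^2 + 5·8 + 3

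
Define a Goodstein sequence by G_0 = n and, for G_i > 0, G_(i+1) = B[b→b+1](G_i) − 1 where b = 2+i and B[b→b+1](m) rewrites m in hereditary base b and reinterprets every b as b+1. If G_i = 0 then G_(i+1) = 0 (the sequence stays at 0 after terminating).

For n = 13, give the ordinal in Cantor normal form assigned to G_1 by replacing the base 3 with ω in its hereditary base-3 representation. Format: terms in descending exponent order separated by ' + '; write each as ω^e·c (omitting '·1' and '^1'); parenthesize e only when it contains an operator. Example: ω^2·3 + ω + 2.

G_0=13  [base 2] 2^(2 + 1) + 2^2 + 1  →[2↦3]→  3^(3 + 1) + 3^3 + 1 = 109  −1 ⇒ G_1=108
G_1=108  [base 3] 3^(3 + 1) + 3^3  →[3↦4]→  4^(4 + 1) + 4^4 = 1280  −1 ⇒ G_2=1279

ω^(ω + 1) + ω^ω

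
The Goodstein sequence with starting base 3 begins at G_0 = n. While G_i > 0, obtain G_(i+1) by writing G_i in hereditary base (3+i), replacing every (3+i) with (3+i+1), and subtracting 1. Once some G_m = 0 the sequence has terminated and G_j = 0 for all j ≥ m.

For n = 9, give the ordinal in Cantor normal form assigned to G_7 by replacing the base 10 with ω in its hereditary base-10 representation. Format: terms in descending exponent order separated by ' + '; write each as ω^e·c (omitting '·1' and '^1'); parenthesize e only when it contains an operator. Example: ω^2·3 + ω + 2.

step 0: 9 = 3^2; sub 4 for 3: 4^2; = 16; G_1 = 16−1 = 15
step 1: 15 = 3·4 + 3; sub 5 for 4: 3·5 + 3; = 18; G_2 = 18−1 = 17
step 2: 17 = 3·5 + 2; sub 6 for 5: 3·6 + 2; = 20; G_3 = 20−1 = 19
step 3: 19 = 3·6 + 1; sub 7 for 6: 3·7 + 1; = 22; G_4 = 22−1 = 21
step 4: 21 = 3·7; sub 8 for 7: 3·8; = 24; G_5 = 24−1 = 23
step 5: 23 = 2·8 + 7; sub 9 for 8: 2·9 + 7; = 25; G_6 = 25−1 = 24
step 6: 24 = 2·9 + 6; sub 10 for 9: 2·10 + 6; = 26; G_7 = 26−1 = 25
step 7: 25 = 2·10 + 5; sub 11 for 10: 2·11 + 5; = 27; G_8 = 27−1 = 26

ω·2 + 5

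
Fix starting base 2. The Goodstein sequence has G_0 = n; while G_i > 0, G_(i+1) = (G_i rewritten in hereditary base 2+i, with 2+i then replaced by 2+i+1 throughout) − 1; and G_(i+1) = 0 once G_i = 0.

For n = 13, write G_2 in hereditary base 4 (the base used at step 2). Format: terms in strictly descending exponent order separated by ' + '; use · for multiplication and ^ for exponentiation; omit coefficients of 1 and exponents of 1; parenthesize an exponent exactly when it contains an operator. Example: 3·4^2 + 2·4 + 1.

G_0=13  [base 2] 2^(2 + 1) + 2^2 + 1  →[2↦3]→  3^(3 + 1) + 3^3 + 1 = 109  −1 ⇒ G_1=108
G_1=108  [base 3] 3^(3 + 1) + 3^3  →[3↦4]→  4^(4 + 1) + 4^4 = 1280  −1 ⇒ G_2=1279
G_2=1279  [base 4] 4^(4 + 1) + 3·4^3 + 3·4^2 + 3·4 + 3  →[4↦5]→  5^(5 + 1) + 3·5^3 + 3·5^2 + 3·5 + 3 = 16093  −1 ⇒ G_3=16092

4^(4 + 1) + 3·4^3 + 3·4^2 + 3·4 + 3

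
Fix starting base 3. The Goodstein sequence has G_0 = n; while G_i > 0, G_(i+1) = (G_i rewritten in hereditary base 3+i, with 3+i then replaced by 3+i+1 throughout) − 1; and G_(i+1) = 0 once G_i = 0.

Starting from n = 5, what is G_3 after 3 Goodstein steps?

5 —HB3→ 3 + 2 —bump→ 4 + 2 = 6 —(−1)→ 5
5 —HB4→ 4 + 1 —bump→ 5 + 1 = 6 —(−1)→ 5
5 —HB5→ 5 —bump→ 6 = 6 —(−1)→ 5
5 —HB6→ 5 —bump→ 5 = 5 —(−1)→ 4

5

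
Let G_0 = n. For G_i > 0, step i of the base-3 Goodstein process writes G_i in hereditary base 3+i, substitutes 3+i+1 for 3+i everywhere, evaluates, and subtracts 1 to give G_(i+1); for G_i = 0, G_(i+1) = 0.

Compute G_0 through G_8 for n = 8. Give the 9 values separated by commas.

8 —HB3→ 2·3 + 2 —bump→ 2·4 + 2 = 10 —(−1)→ 9
9 —HB4→ 2·4 + 1 —bump→ 2·5 + 1 = 11 —(−1)→ 10
10 —HB5→ 2·5 —bump→ 2·6 = 12 —(−1)→ 11
11 —HB6→ 6 + 5 —bump→ 7 + 5 = 12 —(−1)→ 11
11 —HB7→ 7 + 4 —bump→ 8 + 4 = 12 —(−1)→ 11
11 —HB8→ 8 + 3 —bump→ 9 + 3 = 12 —(−1)→ 11
11 —HB9→ 9 + 2 —bump→ 10 + 2 = 12 —(−1)→ 11
11 —HB10→ 10 + 1 —bump→ 11 + 1 = 12 —(−1)→ 11

8, 9, 10, 11, 11, 11, 11, 11, 11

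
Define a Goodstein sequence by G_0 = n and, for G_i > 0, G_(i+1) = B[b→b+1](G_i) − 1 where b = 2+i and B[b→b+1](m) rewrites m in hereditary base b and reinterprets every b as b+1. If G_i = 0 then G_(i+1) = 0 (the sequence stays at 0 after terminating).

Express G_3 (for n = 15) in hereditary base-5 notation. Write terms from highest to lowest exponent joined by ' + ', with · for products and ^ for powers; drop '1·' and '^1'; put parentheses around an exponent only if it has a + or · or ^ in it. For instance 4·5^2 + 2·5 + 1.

5^(5 + 1) + 5^5 + 2

G_0 = 15. HB_2(15) = 2^(2 + 1) + 2^2 + 2 + 1. Bump = 112. G_1 = 111.
G_1 = 111. HB_3(111) = 3^(3 + 1) + 3^3 + 3. Bump = 1284. G_2 = 1283.
G_2 = 1283. HB_4(1283) = 4^(4 + 1) + 4^4 + 3. Bump = 18753. G_3 = 18752.
G_3 = 18752. HB_5(18752) = 5^(5 + 1) + 5^5 + 2. Bump = 326594. G_4 = 326593.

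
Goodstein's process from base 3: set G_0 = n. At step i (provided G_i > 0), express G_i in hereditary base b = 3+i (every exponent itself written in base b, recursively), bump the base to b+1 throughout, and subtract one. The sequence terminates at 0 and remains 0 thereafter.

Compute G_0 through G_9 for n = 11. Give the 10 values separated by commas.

11, 17, 25, 35, 39, 43, 47, 51, 55, 59

G_0 = 11. HB_3(11) = 3^2 + 2. Bump = 18. G_1 = 17.
G_1 = 17. HB_4(17) = 4^2 + 1. Bump = 26. G_2 = 25.
G_2 = 25. HB_5(25) = 5^2. Bump = 36. G_3 = 35.
G_3 = 35. HB_6(35) = 5·6 + 5. Bump = 40. G_4 = 39.
G_4 = 39. HB_7(39) = 5·7 + 4. Bump = 44. G_5 = 43.
G_5 = 43. HB_8(43) = 5·8 + 3. Bump = 48. G_6 = 47.
G_6 = 47. HB_9(47) = 5·9 + 2. Bump = 52. G_7 = 51.
G_7 = 51. HB_10(51) = 5·10 + 1. Bump = 56. G_8 = 55.
G_8 = 55. HB_11(55) = 5·11. Bump = 60. G_9 = 59.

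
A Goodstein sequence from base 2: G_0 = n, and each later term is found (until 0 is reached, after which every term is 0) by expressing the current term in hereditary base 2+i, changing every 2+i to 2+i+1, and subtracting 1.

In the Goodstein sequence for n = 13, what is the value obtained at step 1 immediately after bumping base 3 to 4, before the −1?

1280

base 2: 13 = 2^(2 + 1) + 2^2 + 1; at 3: 3^(3 + 1) + 3^3 + 1 = 109; next = 108
base 3: 108 = 3^(3 + 1) + 3^3; at 4: 4^(4 + 1) + 4^4 = 1280; next = 1279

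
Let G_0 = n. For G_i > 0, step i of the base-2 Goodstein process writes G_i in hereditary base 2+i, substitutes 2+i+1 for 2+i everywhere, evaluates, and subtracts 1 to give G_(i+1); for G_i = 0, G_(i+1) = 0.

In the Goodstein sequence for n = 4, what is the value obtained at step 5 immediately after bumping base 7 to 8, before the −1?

i=0: 4 = 2^2 (b=2); 2→3: 3^3 = 27; 27−1 = 26
i=1: 26 = 2·3^2 + 2·3 + 2 (b=3); 3→4: 2·4^2 + 2·4 + 2 = 42; 42−1 = 41
i=2: 41 = 2·4^2 + 2·4 + 1 (b=4); 4→5: 2·5^2 + 2·5 + 1 = 61; 61−1 = 60
i=3: 60 = 2·5^2 + 2·5 (b=5); 5→6: 2·6^2 + 2·6 = 84; 84−1 = 83
i=4: 83 = 2·6^2 + 6 + 5 (b=6); 6→7: 2·7^2 + 7 + 5 = 110; 110−1 = 109
i=5: 109 = 2·7^2 + 7 + 4 (b=7); 7→8: 2·8^2 + 8 + 4 = 140; 140−1 = 139

140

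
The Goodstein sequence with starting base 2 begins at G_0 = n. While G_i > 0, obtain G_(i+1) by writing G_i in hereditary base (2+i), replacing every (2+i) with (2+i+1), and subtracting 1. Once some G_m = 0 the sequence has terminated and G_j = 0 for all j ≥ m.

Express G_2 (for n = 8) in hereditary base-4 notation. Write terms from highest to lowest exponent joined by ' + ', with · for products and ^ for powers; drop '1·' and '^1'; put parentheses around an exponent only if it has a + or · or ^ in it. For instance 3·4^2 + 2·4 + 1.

2·4^4 + 2·4^2 + 2·4 + 1

(0) 8|_2 = 2^(2 + 1) ↦ 3^(3 + 1)|_3 = 81 ⇒ 80
(1) 80|_3 = 2·3^3 + 2·3^2 + 2·3 + 2 ↦ 2·4^4 + 2·4^2 + 2·4 + 2|_4 = 554 ⇒ 553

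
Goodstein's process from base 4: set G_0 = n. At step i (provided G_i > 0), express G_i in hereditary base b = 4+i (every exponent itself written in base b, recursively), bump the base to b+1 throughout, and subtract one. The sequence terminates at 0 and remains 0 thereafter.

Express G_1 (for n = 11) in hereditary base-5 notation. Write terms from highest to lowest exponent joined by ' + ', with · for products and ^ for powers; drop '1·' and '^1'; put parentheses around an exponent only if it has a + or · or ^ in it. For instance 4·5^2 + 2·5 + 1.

2·5 + 2

11 —HB4→ 2·4 + 3 —bump→ 2·5 + 3 = 13 —(−1)→ 12
12 —HB5→ 2·5 + 2 —bump→ 2·6 + 2 = 14 —(−1)→ 13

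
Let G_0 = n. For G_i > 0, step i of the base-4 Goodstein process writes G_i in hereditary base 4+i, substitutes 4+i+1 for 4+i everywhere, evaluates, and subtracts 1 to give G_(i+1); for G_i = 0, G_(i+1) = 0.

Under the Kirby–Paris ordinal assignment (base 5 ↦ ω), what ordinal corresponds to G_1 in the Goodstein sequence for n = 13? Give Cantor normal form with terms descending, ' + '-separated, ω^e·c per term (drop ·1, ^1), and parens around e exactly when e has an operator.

[0] 13 ≡ 3·4 + 1 (base 4). Lift 5: 16. −1: 15.
[1] 15 ≡ 3·5 (base 5). Lift 6: 18. −1: 17.

ω·3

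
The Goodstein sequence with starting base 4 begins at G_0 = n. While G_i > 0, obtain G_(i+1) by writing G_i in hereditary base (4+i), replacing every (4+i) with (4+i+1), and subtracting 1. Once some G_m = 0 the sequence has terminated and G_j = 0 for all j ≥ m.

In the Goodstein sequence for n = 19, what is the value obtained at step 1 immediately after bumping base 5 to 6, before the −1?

38

i=0: 19 = 4^2 + 3 (b=4); 4→5: 5^2 + 3 = 28; 28−1 = 27
i=1: 27 = 5^2 + 2 (b=5); 5→6: 6^2 + 2 = 38; 38−1 = 37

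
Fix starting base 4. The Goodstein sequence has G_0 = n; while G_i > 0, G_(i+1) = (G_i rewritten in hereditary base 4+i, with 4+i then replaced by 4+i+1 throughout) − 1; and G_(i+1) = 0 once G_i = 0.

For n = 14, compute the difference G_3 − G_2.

2

G_0 = 14. HB_4(14) = 3·4 + 2. Bump = 17. G_1 = 16.
G_1 = 16. HB_5(16) = 3·5 + 1. Bump = 19. G_2 = 18.
G_2 = 18. HB_6(18) = 3·6. Bump = 21. G_3 = 20.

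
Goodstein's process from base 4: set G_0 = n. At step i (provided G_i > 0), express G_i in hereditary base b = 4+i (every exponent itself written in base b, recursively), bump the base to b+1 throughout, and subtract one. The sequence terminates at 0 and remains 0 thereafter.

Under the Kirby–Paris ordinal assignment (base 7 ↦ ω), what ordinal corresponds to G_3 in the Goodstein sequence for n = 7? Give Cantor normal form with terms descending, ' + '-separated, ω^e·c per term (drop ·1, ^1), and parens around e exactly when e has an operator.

(0) 7|_4 = 4 + 3 ↦ 5 + 3|_5 = 8 ⇒ 7
(1) 7|_5 = 5 + 2 ↦ 6 + 2|_6 = 8 ⇒ 7
(2) 7|_6 = 6 + 1 ↦ 7 + 1|_7 = 8 ⇒ 7
(3) 7|_7 = 7 ↦ 8|_8 = 8 ⇒ 7

ω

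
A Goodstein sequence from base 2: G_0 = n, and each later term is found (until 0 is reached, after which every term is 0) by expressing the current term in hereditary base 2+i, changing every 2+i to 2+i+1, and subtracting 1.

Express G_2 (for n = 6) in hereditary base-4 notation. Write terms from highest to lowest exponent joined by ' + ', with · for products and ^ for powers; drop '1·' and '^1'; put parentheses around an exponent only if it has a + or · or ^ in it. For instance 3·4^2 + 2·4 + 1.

G_0=6  [base 2] 2^2 + 2  →[2↦3]→  3^3 + 3 = 30  −1 ⇒ G_1=29
G_1=29  [base 3] 3^3 + 2  →[3↦4]→  4^4 + 2 = 258  −1 ⇒ G_2=257
G_2=257  [base 4] 4^4 + 1  →[4↦5]→  5^5 + 1 = 3126  −1 ⇒ G_3=3125

4^4 + 1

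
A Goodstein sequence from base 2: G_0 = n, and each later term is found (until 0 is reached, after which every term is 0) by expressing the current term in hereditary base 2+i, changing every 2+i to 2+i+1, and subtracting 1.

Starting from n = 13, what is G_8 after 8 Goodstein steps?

100000003325

(0) 13|_2 = 2^(2 + 1) + 2^2 + 1 ↦ 3^(3 + 1) + 3^3 + 1|_3 = 109 ⇒ 108
(1) 108|_3 = 3^(3 + 1) + 3^3 ↦ 4^(4 + 1) + 4^4|_4 = 1280 ⇒ 1279
(2) 1279|_4 = 4^(4 + 1) + 3·4^3 + 3·4^2 + 3·4 + 3 ↦ 5^(5 + 1) + 3·5^3 + 3·5^2 + 3·5 + 3|_5 = 16093 ⇒ 16092
(3) 16092|_5 = 5^(5 + 1) + 3·5^3 + 3·5^2 + 3·5 + 2 ↦ 6^(6 + 1) + 3·6^3 + 3·6^2 + 3·6 + 2|_6 = 280712 ⇒ 280711
(4) 280711|_6 = 6^(6 + 1) + 3·6^3 + 3·6^2 + 3·6 + 1 ↦ 7^(7 + 1) + 3·7^3 + 3·7^2 + 3·7 + 1|_7 = 5765999 ⇒ 5765998
(5) 5765998|_7 = 7^(7 + 1) + 3·7^3 + 3·7^2 + 3·7 ↦ 8^(8 + 1) + 3·8^3 + 3·8^2 + 3·8|_8 = 134219480 ⇒ 134219479
(6) 134219479|_8 = 8^(8 + 1) + 3·8^3 + 3·8^2 + 2·8 + 7 ↦ 9^(9 + 1) + 3·9^3 + 3·9^2 + 2·9 + 7|_9 = 3486786856 ⇒ 3486786855
(7) 3486786855|_9 = 9^(9 + 1) + 3·9^3 + 3·9^2 + 2·9 + 6 ↦ 10^(10 + 1) + 3·10^3 + 3·10^2 + 2·10 + 6|_10 = 100000003326 ⇒ 100000003325
(8) 100000003325|_10 = 10^(10 + 1) + 3·10^3 + 3·10^2 + 2·10 + 5 ↦ 11^(11 + 1) + 3·11^3 + 3·11^2 + 2·11 + 5|_11 = 3138428381104 ⇒ 3138428381103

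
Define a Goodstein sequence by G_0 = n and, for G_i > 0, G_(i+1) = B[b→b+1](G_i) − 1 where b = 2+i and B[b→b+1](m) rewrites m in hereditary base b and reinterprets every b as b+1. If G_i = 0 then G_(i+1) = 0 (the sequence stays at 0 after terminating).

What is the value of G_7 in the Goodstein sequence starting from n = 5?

5 —HB2→ 2^2 + 1 —bump→ 3^3 + 1 = 28 —(−1)→ 27
27 —HB3→ 3^3 —bump→ 4^4 = 256 —(−1)→ 255
255 —HB4→ 3·4^3 + 3·4^2 + 3·4 + 3 —bump→ 3·5^3 + 3·5^2 + 3·5 + 3 = 468 —(−1)→ 467
467 —HB5→ 3·5^3 + 3·5^2 + 3·5 + 2 —bump→ 3·6^3 + 3·6^2 + 3·6 + 2 = 776 —(−1)→ 775
775 —HB6→ 3·6^3 + 3·6^2 + 3·6 + 1 —bump→ 3·7^3 + 3·7^2 + 3·7 + 1 = 1198 —(−1)→ 1197
1197 —HB7→ 3·7^3 + 3·7^2 + 3·7 —bump→ 3·8^3 + 3·8^2 + 3·8 = 1752 —(−1)→ 1751
1751 —HB8→ 3·8^3 + 3·8^2 + 2·8 + 7 —bump→ 3·9^3 + 3·9^2 + 2·9 + 7 = 2455 —(−1)→ 2454

2454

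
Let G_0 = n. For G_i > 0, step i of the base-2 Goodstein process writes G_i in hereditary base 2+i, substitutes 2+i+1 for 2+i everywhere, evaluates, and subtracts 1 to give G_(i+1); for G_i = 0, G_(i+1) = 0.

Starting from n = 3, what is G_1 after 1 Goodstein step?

base 2: 3 = 2 + 1; at 3: 3 + 1 = 4; next = 3
base 3: 3 = 3; at 4: 4 = 4; next = 3

3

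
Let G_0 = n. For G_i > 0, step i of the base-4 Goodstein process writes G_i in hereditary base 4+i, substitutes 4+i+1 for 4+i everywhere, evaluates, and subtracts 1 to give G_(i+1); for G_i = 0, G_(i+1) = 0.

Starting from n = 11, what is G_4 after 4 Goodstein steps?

15

step 0: 11 = 2·4 + 3; sub 5 for 4: 2·5 + 3; = 13; G_1 = 13−1 = 12
step 1: 12 = 2·5 + 2; sub 6 for 5: 2·6 + 2; = 14; G_2 = 14−1 = 13
step 2: 13 = 2·6 + 1; sub 7 for 6: 2·7 + 1; = 15; G_3 = 15−1 = 14
step 3: 14 = 2·7; sub 8 for 7: 2·8; = 16; G_4 = 16−1 = 15
step 4: 15 = 8 + 7; sub 9 for 8: 9 + 7; = 16; G_5 = 16−1 = 15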